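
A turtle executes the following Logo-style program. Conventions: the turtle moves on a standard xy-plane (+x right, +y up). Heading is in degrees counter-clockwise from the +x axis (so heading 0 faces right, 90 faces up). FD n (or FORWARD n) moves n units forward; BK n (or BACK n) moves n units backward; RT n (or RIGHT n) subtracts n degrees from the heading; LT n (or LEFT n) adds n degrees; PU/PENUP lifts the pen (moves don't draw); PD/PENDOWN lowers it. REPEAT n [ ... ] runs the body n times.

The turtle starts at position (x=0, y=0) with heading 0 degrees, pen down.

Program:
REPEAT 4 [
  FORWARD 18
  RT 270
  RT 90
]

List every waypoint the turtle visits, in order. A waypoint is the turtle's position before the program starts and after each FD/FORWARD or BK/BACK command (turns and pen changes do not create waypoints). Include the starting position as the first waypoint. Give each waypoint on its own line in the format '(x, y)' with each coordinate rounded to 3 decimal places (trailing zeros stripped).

Executing turtle program step by step:
Start: pos=(0,0), heading=0, pen down
REPEAT 4 [
  -- iteration 1/4 --
  FD 18: (0,0) -> (18,0) [heading=0, draw]
  RT 270: heading 0 -> 90
  RT 90: heading 90 -> 0
  -- iteration 2/4 --
  FD 18: (18,0) -> (36,0) [heading=0, draw]
  RT 270: heading 0 -> 90
  RT 90: heading 90 -> 0
  -- iteration 3/4 --
  FD 18: (36,0) -> (54,0) [heading=0, draw]
  RT 270: heading 0 -> 90
  RT 90: heading 90 -> 0
  -- iteration 4/4 --
  FD 18: (54,0) -> (72,0) [heading=0, draw]
  RT 270: heading 0 -> 90
  RT 90: heading 90 -> 0
]
Final: pos=(72,0), heading=0, 4 segment(s) drawn
Waypoints (5 total):
(0, 0)
(18, 0)
(36, 0)
(54, 0)
(72, 0)

Answer: (0, 0)
(18, 0)
(36, 0)
(54, 0)
(72, 0)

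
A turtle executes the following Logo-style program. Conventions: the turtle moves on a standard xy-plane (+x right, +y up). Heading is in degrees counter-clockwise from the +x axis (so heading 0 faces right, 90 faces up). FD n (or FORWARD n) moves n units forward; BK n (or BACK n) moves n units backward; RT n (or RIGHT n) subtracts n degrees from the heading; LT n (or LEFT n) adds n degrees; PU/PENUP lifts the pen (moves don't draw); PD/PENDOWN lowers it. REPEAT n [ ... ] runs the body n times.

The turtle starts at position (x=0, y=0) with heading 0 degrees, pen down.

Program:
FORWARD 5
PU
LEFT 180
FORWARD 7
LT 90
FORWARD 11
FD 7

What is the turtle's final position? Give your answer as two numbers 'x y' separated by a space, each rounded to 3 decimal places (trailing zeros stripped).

Executing turtle program step by step:
Start: pos=(0,0), heading=0, pen down
FD 5: (0,0) -> (5,0) [heading=0, draw]
PU: pen up
LT 180: heading 0 -> 180
FD 7: (5,0) -> (-2,0) [heading=180, move]
LT 90: heading 180 -> 270
FD 11: (-2,0) -> (-2,-11) [heading=270, move]
FD 7: (-2,-11) -> (-2,-18) [heading=270, move]
Final: pos=(-2,-18), heading=270, 1 segment(s) drawn

Answer: -2 -18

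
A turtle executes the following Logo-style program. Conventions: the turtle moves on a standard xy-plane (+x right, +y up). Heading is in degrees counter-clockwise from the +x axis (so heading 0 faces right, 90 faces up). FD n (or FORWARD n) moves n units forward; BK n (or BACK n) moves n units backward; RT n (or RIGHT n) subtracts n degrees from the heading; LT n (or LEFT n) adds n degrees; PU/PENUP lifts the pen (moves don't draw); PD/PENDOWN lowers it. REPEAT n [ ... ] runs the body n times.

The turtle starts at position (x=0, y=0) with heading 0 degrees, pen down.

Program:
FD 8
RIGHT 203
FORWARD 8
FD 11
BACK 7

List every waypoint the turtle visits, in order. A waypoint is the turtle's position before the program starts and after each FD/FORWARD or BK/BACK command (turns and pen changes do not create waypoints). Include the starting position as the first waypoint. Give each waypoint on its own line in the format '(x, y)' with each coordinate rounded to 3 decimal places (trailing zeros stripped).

Executing turtle program step by step:
Start: pos=(0,0), heading=0, pen down
FD 8: (0,0) -> (8,0) [heading=0, draw]
RT 203: heading 0 -> 157
FD 8: (8,0) -> (0.636,3.126) [heading=157, draw]
FD 11: (0.636,3.126) -> (-9.49,7.424) [heading=157, draw]
BK 7: (-9.49,7.424) -> (-3.046,4.689) [heading=157, draw]
Final: pos=(-3.046,4.689), heading=157, 4 segment(s) drawn
Waypoints (5 total):
(0, 0)
(8, 0)
(0.636, 3.126)
(-9.49, 7.424)
(-3.046, 4.689)

Answer: (0, 0)
(8, 0)
(0.636, 3.126)
(-9.49, 7.424)
(-3.046, 4.689)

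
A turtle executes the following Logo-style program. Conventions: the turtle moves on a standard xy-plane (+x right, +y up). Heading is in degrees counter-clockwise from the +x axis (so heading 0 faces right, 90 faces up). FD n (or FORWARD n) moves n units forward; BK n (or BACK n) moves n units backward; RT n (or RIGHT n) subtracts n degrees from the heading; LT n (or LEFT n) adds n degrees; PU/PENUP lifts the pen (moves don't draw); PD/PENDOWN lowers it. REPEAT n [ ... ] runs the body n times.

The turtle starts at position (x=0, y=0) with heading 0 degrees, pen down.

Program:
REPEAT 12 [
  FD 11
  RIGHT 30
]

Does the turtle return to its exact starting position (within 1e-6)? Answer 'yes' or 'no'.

Answer: yes

Derivation:
Executing turtle program step by step:
Start: pos=(0,0), heading=0, pen down
REPEAT 12 [
  -- iteration 1/12 --
  FD 11: (0,0) -> (11,0) [heading=0, draw]
  RT 30: heading 0 -> 330
  -- iteration 2/12 --
  FD 11: (11,0) -> (20.526,-5.5) [heading=330, draw]
  RT 30: heading 330 -> 300
  -- iteration 3/12 --
  FD 11: (20.526,-5.5) -> (26.026,-15.026) [heading=300, draw]
  RT 30: heading 300 -> 270
  -- iteration 4/12 --
  FD 11: (26.026,-15.026) -> (26.026,-26.026) [heading=270, draw]
  RT 30: heading 270 -> 240
  -- iteration 5/12 --
  FD 11: (26.026,-26.026) -> (20.526,-35.553) [heading=240, draw]
  RT 30: heading 240 -> 210
  -- iteration 6/12 --
  FD 11: (20.526,-35.553) -> (11,-41.053) [heading=210, draw]
  RT 30: heading 210 -> 180
  -- iteration 7/12 --
  FD 11: (11,-41.053) -> (0,-41.053) [heading=180, draw]
  RT 30: heading 180 -> 150
  -- iteration 8/12 --
  FD 11: (0,-41.053) -> (-9.526,-35.553) [heading=150, draw]
  RT 30: heading 150 -> 120
  -- iteration 9/12 --
  FD 11: (-9.526,-35.553) -> (-15.026,-26.026) [heading=120, draw]
  RT 30: heading 120 -> 90
  -- iteration 10/12 --
  FD 11: (-15.026,-26.026) -> (-15.026,-15.026) [heading=90, draw]
  RT 30: heading 90 -> 60
  -- iteration 11/12 --
  FD 11: (-15.026,-15.026) -> (-9.526,-5.5) [heading=60, draw]
  RT 30: heading 60 -> 30
  -- iteration 12/12 --
  FD 11: (-9.526,-5.5) -> (0,0) [heading=30, draw]
  RT 30: heading 30 -> 0
]
Final: pos=(0,0), heading=0, 12 segment(s) drawn

Start position: (0, 0)
Final position: (0, 0)
Distance = 0; < 1e-6 -> CLOSED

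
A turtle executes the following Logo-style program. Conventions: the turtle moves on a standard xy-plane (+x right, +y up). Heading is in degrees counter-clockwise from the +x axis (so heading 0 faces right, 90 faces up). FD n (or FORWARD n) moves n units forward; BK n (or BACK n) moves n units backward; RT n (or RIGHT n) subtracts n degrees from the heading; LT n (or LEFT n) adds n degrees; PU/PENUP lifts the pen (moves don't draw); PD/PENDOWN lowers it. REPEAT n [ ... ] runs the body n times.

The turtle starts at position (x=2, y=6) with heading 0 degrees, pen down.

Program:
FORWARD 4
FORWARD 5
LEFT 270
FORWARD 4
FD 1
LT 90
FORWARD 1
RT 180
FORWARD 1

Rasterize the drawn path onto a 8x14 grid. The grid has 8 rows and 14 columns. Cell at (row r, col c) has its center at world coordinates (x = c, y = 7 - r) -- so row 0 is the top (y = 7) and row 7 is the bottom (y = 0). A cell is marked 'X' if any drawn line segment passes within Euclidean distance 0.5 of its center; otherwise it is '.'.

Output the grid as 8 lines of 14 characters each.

Segment 0: (2,6) -> (6,6)
Segment 1: (6,6) -> (11,6)
Segment 2: (11,6) -> (11,2)
Segment 3: (11,2) -> (11,1)
Segment 4: (11,1) -> (12,1)
Segment 5: (12,1) -> (11,1)

Answer: ..............
..XXXXXXXXXX..
...........X..
...........X..
...........X..
...........X..
...........XX.
..............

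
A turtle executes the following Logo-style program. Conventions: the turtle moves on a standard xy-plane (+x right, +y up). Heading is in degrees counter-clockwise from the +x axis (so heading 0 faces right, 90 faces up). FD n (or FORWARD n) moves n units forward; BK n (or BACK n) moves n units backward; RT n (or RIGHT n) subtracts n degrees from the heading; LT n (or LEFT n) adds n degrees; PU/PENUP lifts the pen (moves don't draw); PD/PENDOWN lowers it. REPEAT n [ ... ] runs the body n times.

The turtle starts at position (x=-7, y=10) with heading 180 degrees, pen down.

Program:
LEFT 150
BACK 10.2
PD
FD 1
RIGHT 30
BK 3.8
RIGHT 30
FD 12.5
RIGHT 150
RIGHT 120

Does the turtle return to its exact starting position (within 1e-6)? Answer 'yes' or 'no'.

Answer: no

Derivation:
Executing turtle program step by step:
Start: pos=(-7,10), heading=180, pen down
LT 150: heading 180 -> 330
BK 10.2: (-7,10) -> (-15.833,15.1) [heading=330, draw]
PD: pen down
FD 1: (-15.833,15.1) -> (-14.967,14.6) [heading=330, draw]
RT 30: heading 330 -> 300
BK 3.8: (-14.967,14.6) -> (-16.867,17.891) [heading=300, draw]
RT 30: heading 300 -> 270
FD 12.5: (-16.867,17.891) -> (-16.867,5.391) [heading=270, draw]
RT 150: heading 270 -> 120
RT 120: heading 120 -> 0
Final: pos=(-16.867,5.391), heading=0, 4 segment(s) drawn

Start position: (-7, 10)
Final position: (-16.867, 5.391)
Distance = 10.891; >= 1e-6 -> NOT closed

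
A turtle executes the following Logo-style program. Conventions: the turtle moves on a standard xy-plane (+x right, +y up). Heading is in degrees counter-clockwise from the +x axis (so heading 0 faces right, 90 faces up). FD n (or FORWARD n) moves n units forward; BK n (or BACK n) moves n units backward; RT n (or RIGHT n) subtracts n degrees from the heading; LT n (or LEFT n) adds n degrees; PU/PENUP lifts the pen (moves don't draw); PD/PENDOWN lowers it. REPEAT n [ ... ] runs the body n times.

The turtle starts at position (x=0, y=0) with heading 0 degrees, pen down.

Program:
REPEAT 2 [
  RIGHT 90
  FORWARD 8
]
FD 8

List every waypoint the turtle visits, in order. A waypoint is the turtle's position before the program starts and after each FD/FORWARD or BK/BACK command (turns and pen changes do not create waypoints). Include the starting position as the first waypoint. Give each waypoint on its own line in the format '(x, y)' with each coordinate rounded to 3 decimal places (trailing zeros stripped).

Executing turtle program step by step:
Start: pos=(0,0), heading=0, pen down
REPEAT 2 [
  -- iteration 1/2 --
  RT 90: heading 0 -> 270
  FD 8: (0,0) -> (0,-8) [heading=270, draw]
  -- iteration 2/2 --
  RT 90: heading 270 -> 180
  FD 8: (0,-8) -> (-8,-8) [heading=180, draw]
]
FD 8: (-8,-8) -> (-16,-8) [heading=180, draw]
Final: pos=(-16,-8), heading=180, 3 segment(s) drawn
Waypoints (4 total):
(0, 0)
(0, -8)
(-8, -8)
(-16, -8)

Answer: (0, 0)
(0, -8)
(-8, -8)
(-16, -8)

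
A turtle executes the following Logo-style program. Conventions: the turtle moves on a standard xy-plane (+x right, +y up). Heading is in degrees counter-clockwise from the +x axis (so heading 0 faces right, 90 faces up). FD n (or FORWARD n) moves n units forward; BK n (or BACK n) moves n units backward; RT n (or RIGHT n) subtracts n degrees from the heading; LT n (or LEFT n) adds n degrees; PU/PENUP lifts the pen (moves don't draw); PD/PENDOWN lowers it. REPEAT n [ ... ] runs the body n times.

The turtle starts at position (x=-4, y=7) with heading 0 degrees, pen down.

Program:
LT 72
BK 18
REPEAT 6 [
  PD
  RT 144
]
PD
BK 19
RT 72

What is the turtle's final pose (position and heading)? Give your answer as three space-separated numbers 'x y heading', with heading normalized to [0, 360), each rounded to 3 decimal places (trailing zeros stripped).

Answer: -15.434 7.951 216

Derivation:
Executing turtle program step by step:
Start: pos=(-4,7), heading=0, pen down
LT 72: heading 0 -> 72
BK 18: (-4,7) -> (-9.562,-10.119) [heading=72, draw]
REPEAT 6 [
  -- iteration 1/6 --
  PD: pen down
  RT 144: heading 72 -> 288
  -- iteration 2/6 --
  PD: pen down
  RT 144: heading 288 -> 144
  -- iteration 3/6 --
  PD: pen down
  RT 144: heading 144 -> 0
  -- iteration 4/6 --
  PD: pen down
  RT 144: heading 0 -> 216
  -- iteration 5/6 --
  PD: pen down
  RT 144: heading 216 -> 72
  -- iteration 6/6 --
  PD: pen down
  RT 144: heading 72 -> 288
]
PD: pen down
BK 19: (-9.562,-10.119) -> (-15.434,7.951) [heading=288, draw]
RT 72: heading 288 -> 216
Final: pos=(-15.434,7.951), heading=216, 2 segment(s) drawn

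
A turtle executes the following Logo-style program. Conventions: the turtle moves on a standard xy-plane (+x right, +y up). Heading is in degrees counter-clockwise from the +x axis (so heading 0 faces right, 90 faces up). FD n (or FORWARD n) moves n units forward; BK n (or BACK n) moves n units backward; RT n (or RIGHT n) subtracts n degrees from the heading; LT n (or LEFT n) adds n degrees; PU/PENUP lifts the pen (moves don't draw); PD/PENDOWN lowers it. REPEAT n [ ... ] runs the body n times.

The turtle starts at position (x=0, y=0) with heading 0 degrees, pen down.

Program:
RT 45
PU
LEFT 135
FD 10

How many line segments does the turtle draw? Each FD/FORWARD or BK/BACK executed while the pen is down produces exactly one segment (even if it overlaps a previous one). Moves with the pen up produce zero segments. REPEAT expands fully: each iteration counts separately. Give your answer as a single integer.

Executing turtle program step by step:
Start: pos=(0,0), heading=0, pen down
RT 45: heading 0 -> 315
PU: pen up
LT 135: heading 315 -> 90
FD 10: (0,0) -> (0,10) [heading=90, move]
Final: pos=(0,10), heading=90, 0 segment(s) drawn
Segments drawn: 0

Answer: 0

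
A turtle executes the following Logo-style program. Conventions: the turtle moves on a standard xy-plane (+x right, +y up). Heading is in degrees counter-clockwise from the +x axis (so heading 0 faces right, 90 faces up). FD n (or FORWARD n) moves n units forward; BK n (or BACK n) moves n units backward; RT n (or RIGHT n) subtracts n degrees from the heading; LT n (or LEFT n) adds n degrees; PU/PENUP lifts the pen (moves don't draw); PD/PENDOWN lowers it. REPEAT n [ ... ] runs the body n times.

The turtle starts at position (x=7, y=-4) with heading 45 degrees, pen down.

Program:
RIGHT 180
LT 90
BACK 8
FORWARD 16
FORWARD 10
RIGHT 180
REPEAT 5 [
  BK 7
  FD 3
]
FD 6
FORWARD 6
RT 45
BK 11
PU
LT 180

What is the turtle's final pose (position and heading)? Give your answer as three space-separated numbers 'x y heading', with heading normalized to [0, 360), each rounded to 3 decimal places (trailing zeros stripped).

Answer: 25.385 -33.385 270

Derivation:
Executing turtle program step by step:
Start: pos=(7,-4), heading=45, pen down
RT 180: heading 45 -> 225
LT 90: heading 225 -> 315
BK 8: (7,-4) -> (1.343,1.657) [heading=315, draw]
FD 16: (1.343,1.657) -> (12.657,-9.657) [heading=315, draw]
FD 10: (12.657,-9.657) -> (19.728,-16.728) [heading=315, draw]
RT 180: heading 315 -> 135
REPEAT 5 [
  -- iteration 1/5 --
  BK 7: (19.728,-16.728) -> (24.678,-21.678) [heading=135, draw]
  FD 3: (24.678,-21.678) -> (22.556,-19.556) [heading=135, draw]
  -- iteration 2/5 --
  BK 7: (22.556,-19.556) -> (27.506,-24.506) [heading=135, draw]
  FD 3: (27.506,-24.506) -> (25.385,-22.385) [heading=135, draw]
  -- iteration 3/5 --
  BK 7: (25.385,-22.385) -> (30.335,-27.335) [heading=135, draw]
  FD 3: (30.335,-27.335) -> (28.213,-25.213) [heading=135, draw]
  -- iteration 4/5 --
  BK 7: (28.213,-25.213) -> (33.163,-30.163) [heading=135, draw]
  FD 3: (33.163,-30.163) -> (31.042,-28.042) [heading=135, draw]
  -- iteration 5/5 --
  BK 7: (31.042,-28.042) -> (35.991,-32.991) [heading=135, draw]
  FD 3: (35.991,-32.991) -> (33.87,-30.87) [heading=135, draw]
]
FD 6: (33.87,-30.87) -> (29.627,-26.627) [heading=135, draw]
FD 6: (29.627,-26.627) -> (25.385,-22.385) [heading=135, draw]
RT 45: heading 135 -> 90
BK 11: (25.385,-22.385) -> (25.385,-33.385) [heading=90, draw]
PU: pen up
LT 180: heading 90 -> 270
Final: pos=(25.385,-33.385), heading=270, 16 segment(s) drawn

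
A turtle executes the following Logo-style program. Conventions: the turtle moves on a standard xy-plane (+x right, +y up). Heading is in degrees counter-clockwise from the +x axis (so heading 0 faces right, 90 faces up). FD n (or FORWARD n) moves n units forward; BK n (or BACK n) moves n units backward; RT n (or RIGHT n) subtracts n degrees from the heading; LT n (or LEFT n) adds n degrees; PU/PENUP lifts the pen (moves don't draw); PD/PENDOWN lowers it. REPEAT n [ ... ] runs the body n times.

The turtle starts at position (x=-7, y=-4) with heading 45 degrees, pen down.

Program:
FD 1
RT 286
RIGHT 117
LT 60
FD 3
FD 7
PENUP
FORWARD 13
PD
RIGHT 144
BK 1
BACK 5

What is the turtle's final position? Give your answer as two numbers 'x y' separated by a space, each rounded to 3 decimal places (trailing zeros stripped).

Executing turtle program step by step:
Start: pos=(-7,-4), heading=45, pen down
FD 1: (-7,-4) -> (-6.293,-3.293) [heading=45, draw]
RT 286: heading 45 -> 119
RT 117: heading 119 -> 2
LT 60: heading 2 -> 62
FD 3: (-6.293,-3.293) -> (-4.884,-0.644) [heading=62, draw]
FD 7: (-4.884,-0.644) -> (-1.598,5.537) [heading=62, draw]
PU: pen up
FD 13: (-1.598,5.537) -> (4.505,17.015) [heading=62, move]
PD: pen down
RT 144: heading 62 -> 278
BK 1: (4.505,17.015) -> (4.366,18.005) [heading=278, draw]
BK 5: (4.366,18.005) -> (3.67,22.957) [heading=278, draw]
Final: pos=(3.67,22.957), heading=278, 5 segment(s) drawn

Answer: 3.67 22.957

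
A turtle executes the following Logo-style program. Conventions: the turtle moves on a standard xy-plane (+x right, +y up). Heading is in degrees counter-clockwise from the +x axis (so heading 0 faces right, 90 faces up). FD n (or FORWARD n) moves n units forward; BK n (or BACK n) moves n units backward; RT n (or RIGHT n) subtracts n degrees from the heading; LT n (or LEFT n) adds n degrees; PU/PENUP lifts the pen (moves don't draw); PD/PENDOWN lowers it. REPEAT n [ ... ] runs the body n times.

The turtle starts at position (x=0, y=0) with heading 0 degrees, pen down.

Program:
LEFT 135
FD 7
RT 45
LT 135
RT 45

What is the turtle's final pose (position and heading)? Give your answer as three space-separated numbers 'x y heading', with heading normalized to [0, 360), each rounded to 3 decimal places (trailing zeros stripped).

Answer: -4.95 4.95 180

Derivation:
Executing turtle program step by step:
Start: pos=(0,0), heading=0, pen down
LT 135: heading 0 -> 135
FD 7: (0,0) -> (-4.95,4.95) [heading=135, draw]
RT 45: heading 135 -> 90
LT 135: heading 90 -> 225
RT 45: heading 225 -> 180
Final: pos=(-4.95,4.95), heading=180, 1 segment(s) drawn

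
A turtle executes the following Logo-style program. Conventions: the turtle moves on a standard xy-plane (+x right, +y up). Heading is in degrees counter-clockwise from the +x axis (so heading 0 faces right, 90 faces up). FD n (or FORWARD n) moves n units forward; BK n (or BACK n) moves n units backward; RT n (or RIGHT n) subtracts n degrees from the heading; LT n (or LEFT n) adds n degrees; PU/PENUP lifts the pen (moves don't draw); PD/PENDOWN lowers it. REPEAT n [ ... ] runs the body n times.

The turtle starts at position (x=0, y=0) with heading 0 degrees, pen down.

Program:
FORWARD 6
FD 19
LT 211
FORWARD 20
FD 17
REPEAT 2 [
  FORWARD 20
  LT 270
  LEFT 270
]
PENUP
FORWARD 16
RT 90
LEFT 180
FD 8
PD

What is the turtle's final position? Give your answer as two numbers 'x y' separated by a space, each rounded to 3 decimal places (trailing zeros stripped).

Executing turtle program step by step:
Start: pos=(0,0), heading=0, pen down
FD 6: (0,0) -> (6,0) [heading=0, draw]
FD 19: (6,0) -> (25,0) [heading=0, draw]
LT 211: heading 0 -> 211
FD 20: (25,0) -> (7.857,-10.301) [heading=211, draw]
FD 17: (7.857,-10.301) -> (-6.715,-19.056) [heading=211, draw]
REPEAT 2 [
  -- iteration 1/2 --
  FD 20: (-6.715,-19.056) -> (-23.859,-29.357) [heading=211, draw]
  LT 270: heading 211 -> 121
  LT 270: heading 121 -> 31
  -- iteration 2/2 --
  FD 20: (-23.859,-29.357) -> (-6.715,-19.056) [heading=31, draw]
  LT 270: heading 31 -> 301
  LT 270: heading 301 -> 211
]
PU: pen up
FD 16: (-6.715,-19.056) -> (-20.43,-27.297) [heading=211, move]
RT 90: heading 211 -> 121
LT 180: heading 121 -> 301
FD 8: (-20.43,-27.297) -> (-16.31,-34.154) [heading=301, move]
PD: pen down
Final: pos=(-16.31,-34.154), heading=301, 6 segment(s) drawn

Answer: -16.31 -34.154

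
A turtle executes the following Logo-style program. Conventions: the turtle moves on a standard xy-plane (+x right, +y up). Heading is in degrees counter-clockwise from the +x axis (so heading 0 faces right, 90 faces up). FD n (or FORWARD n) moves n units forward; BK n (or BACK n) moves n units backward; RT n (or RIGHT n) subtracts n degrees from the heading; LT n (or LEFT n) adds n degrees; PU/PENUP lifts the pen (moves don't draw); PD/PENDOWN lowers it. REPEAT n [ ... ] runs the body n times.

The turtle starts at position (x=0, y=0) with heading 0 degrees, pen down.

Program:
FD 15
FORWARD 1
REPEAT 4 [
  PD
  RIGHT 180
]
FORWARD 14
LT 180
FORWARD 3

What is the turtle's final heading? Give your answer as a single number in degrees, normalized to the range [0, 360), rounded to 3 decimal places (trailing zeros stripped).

Executing turtle program step by step:
Start: pos=(0,0), heading=0, pen down
FD 15: (0,0) -> (15,0) [heading=0, draw]
FD 1: (15,0) -> (16,0) [heading=0, draw]
REPEAT 4 [
  -- iteration 1/4 --
  PD: pen down
  RT 180: heading 0 -> 180
  -- iteration 2/4 --
  PD: pen down
  RT 180: heading 180 -> 0
  -- iteration 3/4 --
  PD: pen down
  RT 180: heading 0 -> 180
  -- iteration 4/4 --
  PD: pen down
  RT 180: heading 180 -> 0
]
FD 14: (16,0) -> (30,0) [heading=0, draw]
LT 180: heading 0 -> 180
FD 3: (30,0) -> (27,0) [heading=180, draw]
Final: pos=(27,0), heading=180, 4 segment(s) drawn

Answer: 180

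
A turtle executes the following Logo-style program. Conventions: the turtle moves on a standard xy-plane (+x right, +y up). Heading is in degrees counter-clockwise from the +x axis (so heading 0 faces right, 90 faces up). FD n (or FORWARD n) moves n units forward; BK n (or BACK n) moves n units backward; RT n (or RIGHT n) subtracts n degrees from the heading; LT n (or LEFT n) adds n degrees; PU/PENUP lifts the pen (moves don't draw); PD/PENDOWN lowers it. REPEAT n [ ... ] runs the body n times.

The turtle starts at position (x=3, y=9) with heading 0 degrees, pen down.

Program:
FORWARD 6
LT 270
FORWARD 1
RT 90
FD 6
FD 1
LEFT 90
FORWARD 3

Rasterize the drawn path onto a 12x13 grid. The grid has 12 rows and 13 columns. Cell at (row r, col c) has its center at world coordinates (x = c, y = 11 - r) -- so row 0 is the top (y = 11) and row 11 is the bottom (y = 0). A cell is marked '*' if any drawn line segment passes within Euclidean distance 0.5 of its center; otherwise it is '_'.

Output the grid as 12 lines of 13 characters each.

Segment 0: (3,9) -> (9,9)
Segment 1: (9,9) -> (9,8)
Segment 2: (9,8) -> (3,8)
Segment 3: (3,8) -> (2,8)
Segment 4: (2,8) -> (2,5)

Answer: _____________
_____________
___*******___
__********___
__*__________
__*__________
__*__________
_____________
_____________
_____________
_____________
_____________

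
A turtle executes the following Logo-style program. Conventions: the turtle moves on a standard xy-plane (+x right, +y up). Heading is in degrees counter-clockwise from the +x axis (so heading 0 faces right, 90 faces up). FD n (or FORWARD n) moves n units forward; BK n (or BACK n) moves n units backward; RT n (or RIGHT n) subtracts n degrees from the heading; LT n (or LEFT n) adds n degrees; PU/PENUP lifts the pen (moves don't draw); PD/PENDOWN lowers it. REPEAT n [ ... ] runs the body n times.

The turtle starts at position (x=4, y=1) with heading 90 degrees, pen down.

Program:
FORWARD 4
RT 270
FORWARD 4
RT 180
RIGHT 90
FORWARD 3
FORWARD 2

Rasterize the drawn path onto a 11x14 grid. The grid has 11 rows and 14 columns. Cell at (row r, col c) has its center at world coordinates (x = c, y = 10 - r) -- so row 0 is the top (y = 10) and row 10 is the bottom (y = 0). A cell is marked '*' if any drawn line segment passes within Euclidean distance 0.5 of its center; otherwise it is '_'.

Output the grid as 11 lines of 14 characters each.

Segment 0: (4,1) -> (4,5)
Segment 1: (4,5) -> (0,5)
Segment 2: (0,5) -> (0,2)
Segment 3: (0,2) -> (0,-0)

Answer: ______________
______________
______________
______________
______________
*****_________
*___*_________
*___*_________
*___*_________
*___*_________
*_____________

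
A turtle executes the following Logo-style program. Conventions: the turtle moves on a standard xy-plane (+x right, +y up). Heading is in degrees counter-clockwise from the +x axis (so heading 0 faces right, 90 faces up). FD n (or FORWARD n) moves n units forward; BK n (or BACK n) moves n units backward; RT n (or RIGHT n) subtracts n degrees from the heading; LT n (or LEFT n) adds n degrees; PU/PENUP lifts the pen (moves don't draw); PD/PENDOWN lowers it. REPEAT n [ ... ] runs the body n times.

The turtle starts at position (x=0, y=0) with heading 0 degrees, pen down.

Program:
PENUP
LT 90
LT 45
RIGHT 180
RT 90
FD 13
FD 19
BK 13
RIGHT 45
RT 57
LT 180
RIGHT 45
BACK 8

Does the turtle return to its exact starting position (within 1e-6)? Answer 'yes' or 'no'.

Answer: no

Derivation:
Executing turtle program step by step:
Start: pos=(0,0), heading=0, pen down
PU: pen up
LT 90: heading 0 -> 90
LT 45: heading 90 -> 135
RT 180: heading 135 -> 315
RT 90: heading 315 -> 225
FD 13: (0,0) -> (-9.192,-9.192) [heading=225, move]
FD 19: (-9.192,-9.192) -> (-22.627,-22.627) [heading=225, move]
BK 13: (-22.627,-22.627) -> (-13.435,-13.435) [heading=225, move]
RT 45: heading 225 -> 180
RT 57: heading 180 -> 123
LT 180: heading 123 -> 303
RT 45: heading 303 -> 258
BK 8: (-13.435,-13.435) -> (-11.772,-5.61) [heading=258, move]
Final: pos=(-11.772,-5.61), heading=258, 0 segment(s) drawn

Start position: (0, 0)
Final position: (-11.772, -5.61)
Distance = 13.04; >= 1e-6 -> NOT closed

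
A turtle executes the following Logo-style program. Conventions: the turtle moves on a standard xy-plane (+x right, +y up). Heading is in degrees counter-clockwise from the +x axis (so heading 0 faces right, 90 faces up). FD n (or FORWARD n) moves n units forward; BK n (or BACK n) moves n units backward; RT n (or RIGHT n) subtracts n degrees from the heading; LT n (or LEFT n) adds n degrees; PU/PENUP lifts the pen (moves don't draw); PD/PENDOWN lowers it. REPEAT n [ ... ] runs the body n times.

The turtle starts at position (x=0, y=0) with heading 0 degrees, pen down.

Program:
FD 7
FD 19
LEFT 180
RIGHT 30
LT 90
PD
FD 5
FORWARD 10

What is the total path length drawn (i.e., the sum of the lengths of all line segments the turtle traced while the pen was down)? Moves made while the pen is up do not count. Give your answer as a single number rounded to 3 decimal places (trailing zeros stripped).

Answer: 41

Derivation:
Executing turtle program step by step:
Start: pos=(0,0), heading=0, pen down
FD 7: (0,0) -> (7,0) [heading=0, draw]
FD 19: (7,0) -> (26,0) [heading=0, draw]
LT 180: heading 0 -> 180
RT 30: heading 180 -> 150
LT 90: heading 150 -> 240
PD: pen down
FD 5: (26,0) -> (23.5,-4.33) [heading=240, draw]
FD 10: (23.5,-4.33) -> (18.5,-12.99) [heading=240, draw]
Final: pos=(18.5,-12.99), heading=240, 4 segment(s) drawn

Segment lengths:
  seg 1: (0,0) -> (7,0), length = 7
  seg 2: (7,0) -> (26,0), length = 19
  seg 3: (26,0) -> (23.5,-4.33), length = 5
  seg 4: (23.5,-4.33) -> (18.5,-12.99), length = 10
Total = 41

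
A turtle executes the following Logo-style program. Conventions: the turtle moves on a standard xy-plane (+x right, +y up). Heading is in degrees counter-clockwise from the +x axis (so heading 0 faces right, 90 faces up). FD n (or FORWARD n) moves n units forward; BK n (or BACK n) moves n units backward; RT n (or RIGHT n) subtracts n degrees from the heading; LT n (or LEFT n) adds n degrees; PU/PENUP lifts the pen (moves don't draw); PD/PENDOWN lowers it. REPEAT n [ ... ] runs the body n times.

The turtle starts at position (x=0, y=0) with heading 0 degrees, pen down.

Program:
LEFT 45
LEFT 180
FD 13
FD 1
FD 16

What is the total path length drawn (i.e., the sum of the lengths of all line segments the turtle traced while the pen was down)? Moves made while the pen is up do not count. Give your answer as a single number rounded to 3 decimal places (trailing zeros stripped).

Answer: 30

Derivation:
Executing turtle program step by step:
Start: pos=(0,0), heading=0, pen down
LT 45: heading 0 -> 45
LT 180: heading 45 -> 225
FD 13: (0,0) -> (-9.192,-9.192) [heading=225, draw]
FD 1: (-9.192,-9.192) -> (-9.899,-9.899) [heading=225, draw]
FD 16: (-9.899,-9.899) -> (-21.213,-21.213) [heading=225, draw]
Final: pos=(-21.213,-21.213), heading=225, 3 segment(s) drawn

Segment lengths:
  seg 1: (0,0) -> (-9.192,-9.192), length = 13
  seg 2: (-9.192,-9.192) -> (-9.899,-9.899), length = 1
  seg 3: (-9.899,-9.899) -> (-21.213,-21.213), length = 16
Total = 30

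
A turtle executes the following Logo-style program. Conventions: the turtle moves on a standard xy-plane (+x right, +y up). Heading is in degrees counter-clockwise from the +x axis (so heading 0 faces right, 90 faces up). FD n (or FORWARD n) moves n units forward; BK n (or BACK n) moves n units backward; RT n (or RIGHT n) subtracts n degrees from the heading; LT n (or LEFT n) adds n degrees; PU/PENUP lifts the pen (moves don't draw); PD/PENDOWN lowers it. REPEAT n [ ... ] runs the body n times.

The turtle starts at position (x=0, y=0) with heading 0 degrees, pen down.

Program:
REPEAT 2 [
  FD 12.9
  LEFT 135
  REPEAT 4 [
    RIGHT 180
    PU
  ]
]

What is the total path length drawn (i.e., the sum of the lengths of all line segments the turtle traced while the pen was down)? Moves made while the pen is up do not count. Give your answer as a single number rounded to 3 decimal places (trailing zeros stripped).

Executing turtle program step by step:
Start: pos=(0,0), heading=0, pen down
REPEAT 2 [
  -- iteration 1/2 --
  FD 12.9: (0,0) -> (12.9,0) [heading=0, draw]
  LT 135: heading 0 -> 135
  REPEAT 4 [
    -- iteration 1/4 --
    RT 180: heading 135 -> 315
    PU: pen up
    -- iteration 2/4 --
    RT 180: heading 315 -> 135
    PU: pen up
    -- iteration 3/4 --
    RT 180: heading 135 -> 315
    PU: pen up
    -- iteration 4/4 --
    RT 180: heading 315 -> 135
    PU: pen up
  ]
  -- iteration 2/2 --
  FD 12.9: (12.9,0) -> (3.778,9.122) [heading=135, move]
  LT 135: heading 135 -> 270
  REPEAT 4 [
    -- iteration 1/4 --
    RT 180: heading 270 -> 90
    PU: pen up
    -- iteration 2/4 --
    RT 180: heading 90 -> 270
    PU: pen up
    -- iteration 3/4 --
    RT 180: heading 270 -> 90
    PU: pen up
    -- iteration 4/4 --
    RT 180: heading 90 -> 270
    PU: pen up
  ]
]
Final: pos=(3.778,9.122), heading=270, 1 segment(s) drawn

Segment lengths:
  seg 1: (0,0) -> (12.9,0), length = 12.9
Total = 12.9

Answer: 12.9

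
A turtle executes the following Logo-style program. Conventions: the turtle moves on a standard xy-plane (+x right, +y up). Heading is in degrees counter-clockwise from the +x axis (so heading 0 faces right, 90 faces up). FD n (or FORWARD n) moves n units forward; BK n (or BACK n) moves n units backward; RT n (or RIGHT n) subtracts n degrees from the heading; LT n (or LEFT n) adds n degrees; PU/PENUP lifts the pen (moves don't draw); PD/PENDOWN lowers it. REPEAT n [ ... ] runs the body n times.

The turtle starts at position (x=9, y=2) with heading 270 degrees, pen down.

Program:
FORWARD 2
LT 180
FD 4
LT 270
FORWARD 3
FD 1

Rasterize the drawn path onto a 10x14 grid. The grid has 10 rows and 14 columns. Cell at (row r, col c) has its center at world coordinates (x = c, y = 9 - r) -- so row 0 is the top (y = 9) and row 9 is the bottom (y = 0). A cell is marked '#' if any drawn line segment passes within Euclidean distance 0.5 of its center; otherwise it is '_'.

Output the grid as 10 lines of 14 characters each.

Segment 0: (9,2) -> (9,0)
Segment 1: (9,0) -> (9,4)
Segment 2: (9,4) -> (12,4)
Segment 3: (12,4) -> (13,4)

Answer: ______________
______________
______________
______________
______________
_________#####
_________#____
_________#____
_________#____
_________#____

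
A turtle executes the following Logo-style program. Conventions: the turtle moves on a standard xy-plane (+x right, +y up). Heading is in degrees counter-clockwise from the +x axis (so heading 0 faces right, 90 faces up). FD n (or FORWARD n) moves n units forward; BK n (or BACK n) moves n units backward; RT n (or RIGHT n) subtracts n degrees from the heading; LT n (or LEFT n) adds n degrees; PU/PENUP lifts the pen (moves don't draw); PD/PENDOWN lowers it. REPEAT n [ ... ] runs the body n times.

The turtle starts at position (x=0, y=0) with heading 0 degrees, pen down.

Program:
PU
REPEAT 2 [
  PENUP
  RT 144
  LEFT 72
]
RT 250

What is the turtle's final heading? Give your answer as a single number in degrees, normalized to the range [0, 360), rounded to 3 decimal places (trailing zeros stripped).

Executing turtle program step by step:
Start: pos=(0,0), heading=0, pen down
PU: pen up
REPEAT 2 [
  -- iteration 1/2 --
  PU: pen up
  RT 144: heading 0 -> 216
  LT 72: heading 216 -> 288
  -- iteration 2/2 --
  PU: pen up
  RT 144: heading 288 -> 144
  LT 72: heading 144 -> 216
]
RT 250: heading 216 -> 326
Final: pos=(0,0), heading=326, 0 segment(s) drawn

Answer: 326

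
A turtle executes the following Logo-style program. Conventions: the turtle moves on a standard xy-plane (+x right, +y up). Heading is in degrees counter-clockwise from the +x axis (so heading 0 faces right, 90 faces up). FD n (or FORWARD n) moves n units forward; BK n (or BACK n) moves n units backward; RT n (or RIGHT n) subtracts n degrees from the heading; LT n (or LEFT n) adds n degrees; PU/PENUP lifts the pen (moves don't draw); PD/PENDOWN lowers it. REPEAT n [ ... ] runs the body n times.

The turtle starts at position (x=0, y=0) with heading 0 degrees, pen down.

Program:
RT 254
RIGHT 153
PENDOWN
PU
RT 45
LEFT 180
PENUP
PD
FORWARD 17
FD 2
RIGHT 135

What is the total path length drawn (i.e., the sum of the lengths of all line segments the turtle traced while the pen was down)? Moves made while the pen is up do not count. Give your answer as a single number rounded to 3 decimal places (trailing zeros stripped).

Executing turtle program step by step:
Start: pos=(0,0), heading=0, pen down
RT 254: heading 0 -> 106
RT 153: heading 106 -> 313
PD: pen down
PU: pen up
RT 45: heading 313 -> 268
LT 180: heading 268 -> 88
PU: pen up
PD: pen down
FD 17: (0,0) -> (0.593,16.99) [heading=88, draw]
FD 2: (0.593,16.99) -> (0.663,18.988) [heading=88, draw]
RT 135: heading 88 -> 313
Final: pos=(0.663,18.988), heading=313, 2 segment(s) drawn

Segment lengths:
  seg 1: (0,0) -> (0.593,16.99), length = 17
  seg 2: (0.593,16.99) -> (0.663,18.988), length = 2
Total = 19

Answer: 19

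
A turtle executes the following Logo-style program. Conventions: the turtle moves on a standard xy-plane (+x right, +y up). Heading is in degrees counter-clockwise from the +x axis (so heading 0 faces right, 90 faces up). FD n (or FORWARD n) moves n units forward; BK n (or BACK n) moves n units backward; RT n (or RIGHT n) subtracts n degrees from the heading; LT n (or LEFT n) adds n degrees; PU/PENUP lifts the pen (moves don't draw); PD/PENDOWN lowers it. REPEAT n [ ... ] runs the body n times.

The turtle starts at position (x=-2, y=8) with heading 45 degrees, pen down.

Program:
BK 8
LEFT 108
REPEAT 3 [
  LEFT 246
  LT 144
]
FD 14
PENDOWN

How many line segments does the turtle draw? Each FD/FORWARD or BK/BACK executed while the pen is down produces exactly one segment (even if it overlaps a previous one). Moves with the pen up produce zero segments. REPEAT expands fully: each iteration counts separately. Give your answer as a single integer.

Answer: 2

Derivation:
Executing turtle program step by step:
Start: pos=(-2,8), heading=45, pen down
BK 8: (-2,8) -> (-7.657,2.343) [heading=45, draw]
LT 108: heading 45 -> 153
REPEAT 3 [
  -- iteration 1/3 --
  LT 246: heading 153 -> 39
  LT 144: heading 39 -> 183
  -- iteration 2/3 --
  LT 246: heading 183 -> 69
  LT 144: heading 69 -> 213
  -- iteration 3/3 --
  LT 246: heading 213 -> 99
  LT 144: heading 99 -> 243
]
FD 14: (-7.657,2.343) -> (-14.013,-10.131) [heading=243, draw]
PD: pen down
Final: pos=(-14.013,-10.131), heading=243, 2 segment(s) drawn
Segments drawn: 2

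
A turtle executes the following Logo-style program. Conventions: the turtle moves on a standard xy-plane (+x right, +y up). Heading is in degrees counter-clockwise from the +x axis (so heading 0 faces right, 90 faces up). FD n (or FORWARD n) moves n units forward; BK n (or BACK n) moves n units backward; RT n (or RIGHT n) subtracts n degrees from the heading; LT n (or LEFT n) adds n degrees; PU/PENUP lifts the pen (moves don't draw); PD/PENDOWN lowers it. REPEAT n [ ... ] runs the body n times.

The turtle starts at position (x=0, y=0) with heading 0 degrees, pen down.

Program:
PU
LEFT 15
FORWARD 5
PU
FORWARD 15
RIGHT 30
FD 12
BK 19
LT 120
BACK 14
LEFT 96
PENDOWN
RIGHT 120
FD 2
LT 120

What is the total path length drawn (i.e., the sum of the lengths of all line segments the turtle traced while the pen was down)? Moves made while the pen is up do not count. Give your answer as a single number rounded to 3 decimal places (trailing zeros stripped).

Answer: 2

Derivation:
Executing turtle program step by step:
Start: pos=(0,0), heading=0, pen down
PU: pen up
LT 15: heading 0 -> 15
FD 5: (0,0) -> (4.83,1.294) [heading=15, move]
PU: pen up
FD 15: (4.83,1.294) -> (19.319,5.176) [heading=15, move]
RT 30: heading 15 -> 345
FD 12: (19.319,5.176) -> (30.91,2.071) [heading=345, move]
BK 19: (30.91,2.071) -> (12.557,6.988) [heading=345, move]
LT 120: heading 345 -> 105
BK 14: (12.557,6.988) -> (16.181,-6.535) [heading=105, move]
LT 96: heading 105 -> 201
PD: pen down
RT 120: heading 201 -> 81
FD 2: (16.181,-6.535) -> (16.493,-4.559) [heading=81, draw]
LT 120: heading 81 -> 201
Final: pos=(16.493,-4.559), heading=201, 1 segment(s) drawn

Segment lengths:
  seg 1: (16.181,-6.535) -> (16.493,-4.559), length = 2
Total = 2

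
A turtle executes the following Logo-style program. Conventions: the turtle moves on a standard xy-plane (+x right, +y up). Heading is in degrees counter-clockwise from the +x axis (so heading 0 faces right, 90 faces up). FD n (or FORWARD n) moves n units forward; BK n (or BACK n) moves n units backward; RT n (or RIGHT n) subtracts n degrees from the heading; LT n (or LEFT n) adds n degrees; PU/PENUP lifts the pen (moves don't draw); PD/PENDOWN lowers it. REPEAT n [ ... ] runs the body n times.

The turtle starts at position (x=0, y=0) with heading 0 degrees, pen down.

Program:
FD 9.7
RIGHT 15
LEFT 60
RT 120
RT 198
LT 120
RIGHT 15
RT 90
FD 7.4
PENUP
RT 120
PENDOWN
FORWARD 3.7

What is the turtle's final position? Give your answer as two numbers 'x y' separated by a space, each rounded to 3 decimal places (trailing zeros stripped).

Answer: 11.68 6.095

Derivation:
Executing turtle program step by step:
Start: pos=(0,0), heading=0, pen down
FD 9.7: (0,0) -> (9.7,0) [heading=0, draw]
RT 15: heading 0 -> 345
LT 60: heading 345 -> 45
RT 120: heading 45 -> 285
RT 198: heading 285 -> 87
LT 120: heading 87 -> 207
RT 15: heading 207 -> 192
RT 90: heading 192 -> 102
FD 7.4: (9.7,0) -> (8.161,7.238) [heading=102, draw]
PU: pen up
RT 120: heading 102 -> 342
PD: pen down
FD 3.7: (8.161,7.238) -> (11.68,6.095) [heading=342, draw]
Final: pos=(11.68,6.095), heading=342, 3 segment(s) drawn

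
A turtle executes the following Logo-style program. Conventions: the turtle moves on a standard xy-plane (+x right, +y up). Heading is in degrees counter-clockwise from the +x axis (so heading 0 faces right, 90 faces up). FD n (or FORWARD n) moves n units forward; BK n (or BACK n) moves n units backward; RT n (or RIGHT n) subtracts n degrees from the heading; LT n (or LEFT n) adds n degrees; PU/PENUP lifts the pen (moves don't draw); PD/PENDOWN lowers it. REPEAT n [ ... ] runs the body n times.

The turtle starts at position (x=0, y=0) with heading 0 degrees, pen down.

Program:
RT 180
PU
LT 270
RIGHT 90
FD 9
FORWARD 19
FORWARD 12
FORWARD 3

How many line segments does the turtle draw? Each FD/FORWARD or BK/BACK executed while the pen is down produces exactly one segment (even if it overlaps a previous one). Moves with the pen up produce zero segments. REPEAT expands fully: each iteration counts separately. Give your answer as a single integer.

Answer: 0

Derivation:
Executing turtle program step by step:
Start: pos=(0,0), heading=0, pen down
RT 180: heading 0 -> 180
PU: pen up
LT 270: heading 180 -> 90
RT 90: heading 90 -> 0
FD 9: (0,0) -> (9,0) [heading=0, move]
FD 19: (9,0) -> (28,0) [heading=0, move]
FD 12: (28,0) -> (40,0) [heading=0, move]
FD 3: (40,0) -> (43,0) [heading=0, move]
Final: pos=(43,0), heading=0, 0 segment(s) drawn
Segments drawn: 0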